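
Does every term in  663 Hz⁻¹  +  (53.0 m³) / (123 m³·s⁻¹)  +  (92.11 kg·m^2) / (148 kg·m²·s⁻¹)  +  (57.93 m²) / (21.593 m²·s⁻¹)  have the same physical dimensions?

Yes

Work out the base dimensions of each:
  663 Hz⁻¹:  Hz⁻¹ = (s⁻¹)⁻¹ = s
  (53.0 m³) / (123 m³·s⁻¹):  [m³] / [m³·s⁻¹] = s
  (92.11 kg·m^2) / (148 kg·m²·s⁻¹):  [kg·m²] / [kg·m²·s⁻¹] = s
  (57.93 m²) / (21.593 m²·s⁻¹):  [m²] / [m²·s⁻¹] = s
Every term reduces to s.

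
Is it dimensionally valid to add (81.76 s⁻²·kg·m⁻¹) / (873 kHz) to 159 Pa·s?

In SI base units:
  (81.76 s⁻²·kg·m⁻¹) / (873 kHz):  [kg·m⁻¹·s⁻²] / [s⁻¹] = kg·m⁻¹·s⁻¹
  159 Pa·s:  Pa·s = N·m⁻²·s = kg·m⁻¹·s⁻¹
Both are kg·m⁻¹·s⁻¹, so they have the same dimensions and can be added.

Yes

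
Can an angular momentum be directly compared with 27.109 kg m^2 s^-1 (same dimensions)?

Dimensions:
  an angular momentum:  [angular momentum] = kg·m²·s⁻¹
  27.109 kg m^2 s^-1:  kg·m²·s⁻¹
Both are kg·m²·s⁻¹, so they have the same dimensions and can be added.

Yes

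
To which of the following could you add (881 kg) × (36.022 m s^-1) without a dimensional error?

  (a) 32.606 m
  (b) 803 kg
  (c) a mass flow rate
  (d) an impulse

(d)

Reference: [kg] · [m·s⁻¹] = kg·m·s⁻¹.
Each option:
  (a) m
  (b) kg
  (c) [mass flow rate] = kg·s⁻¹
  (d) [impulse] = kg·m·s⁻¹  ← same
Only (d) matches kg·m·s⁻¹.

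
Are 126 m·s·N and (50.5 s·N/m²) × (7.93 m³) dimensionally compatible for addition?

Work out the base dimensions of each:
  126 m·s·N:  N·m·s = kg·m·s⁻²·m·s = kg·m²·s⁻¹
  (50.5 s·N/m²) × (7.93 m³):  [kg·m⁻¹·s⁻¹] · [m³] = kg·m²·s⁻¹
Both are kg·m²·s⁻¹, so they have the same dimensions and can be added.

Yes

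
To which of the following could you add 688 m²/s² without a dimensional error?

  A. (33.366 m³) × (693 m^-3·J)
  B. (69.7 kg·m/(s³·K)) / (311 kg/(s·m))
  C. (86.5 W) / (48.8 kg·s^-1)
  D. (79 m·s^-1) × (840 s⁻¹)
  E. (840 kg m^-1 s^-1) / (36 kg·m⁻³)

Reference: m²·s⁻².
Each option:
  A. [m³] · [kg·m⁻¹·s⁻²] = kg·m²·s⁻²
  B. [kg·m·s⁻³·K⁻¹] / [kg·m⁻¹·s⁻¹] = m²·s⁻²·K⁻¹
  C. [kg·m²·s⁻³] / [kg·s⁻¹] = m²·s⁻²  ← same
  D. [m·s⁻¹] · [s⁻¹] = m·s⁻²
  E. [kg·m⁻¹·s⁻¹] / [kg·m⁻³] = m²·s⁻¹
Only C. matches m²·s⁻².

C.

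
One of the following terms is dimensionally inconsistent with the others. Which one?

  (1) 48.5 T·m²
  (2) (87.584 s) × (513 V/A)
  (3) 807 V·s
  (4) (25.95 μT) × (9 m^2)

Expand each in SI base units:
  (1) T·m² = Wb·m⁻²·m² = kg·m²·s⁻²·A⁻¹
  (2) [s] · [kg·m²·s⁻³·A⁻²] = kg·m²·s⁻²·A⁻²
  (3) V·s = J·C⁻¹·s = kg·m²·s⁻²·A⁻¹
  (4) [kg·s⁻²·A⁻¹] · [m²] = kg·m²·s⁻²·A⁻¹
All reduce to kg·m²·s⁻²·A⁻¹ except (2), which is kg·m²·s⁻²·A⁻².

(2)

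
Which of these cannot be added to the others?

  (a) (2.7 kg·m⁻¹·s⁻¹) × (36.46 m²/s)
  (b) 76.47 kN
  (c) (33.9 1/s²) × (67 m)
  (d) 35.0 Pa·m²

Reduce each to base SI dimensions:
  (a) [kg·m⁻¹·s⁻¹] · [m²·s⁻¹] = kg·m·s⁻²
  (b) N = kg·m·s⁻²
  (c) [s⁻²] · [m] = m·s⁻²
  (d) Pa·m² = N·m⁻²·m² = kg·m·s⁻²
All reduce to kg·m·s⁻² except (c), which is m·s⁻².

(c)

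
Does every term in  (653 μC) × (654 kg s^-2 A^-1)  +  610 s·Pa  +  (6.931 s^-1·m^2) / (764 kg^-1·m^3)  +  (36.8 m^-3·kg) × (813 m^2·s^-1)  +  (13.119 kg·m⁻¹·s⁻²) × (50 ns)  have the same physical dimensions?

No

Expand each in SI base units:
  (653 μC) × (654 kg s^-2 A^-1):  [s·A] · [kg·s⁻²·A⁻¹] = kg·s⁻¹
  610 s·Pa:  Pa·s = N·m⁻²·s = kg·m⁻¹·s⁻¹
  (6.931 s^-1·m^2) / (764 kg^-1·m^3):  [m²·s⁻¹] / [kg⁻¹·m³] = kg·m⁻¹·s⁻¹
  (36.8 m^-3·kg) × (813 m^2·s^-1):  [kg·m⁻³] · [m²·s⁻¹] = kg·m⁻¹·s⁻¹
  (13.119 kg·m⁻¹·s⁻²) × (50 ns):  [kg·m⁻¹·s⁻²] · [s] = kg·m⁻¹·s⁻¹
The terms do not share a single dimension (kg·m⁻¹·s⁻¹ vs kg·s⁻¹).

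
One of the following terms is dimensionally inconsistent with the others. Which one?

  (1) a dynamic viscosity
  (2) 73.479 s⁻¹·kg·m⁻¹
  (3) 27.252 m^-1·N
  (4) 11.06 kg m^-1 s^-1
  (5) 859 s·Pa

In SI base units:
  (1) [dynamic viscosity] = kg·m⁻¹·s⁻¹
  (2) kg·m⁻¹·s⁻¹
  (3) N·m⁻¹ = kg·m·s⁻²·m⁻¹ = kg·s⁻²
  (4) kg·m⁻¹·s⁻¹
  (5) Pa·s = N·m⁻²·s = kg·m⁻¹·s⁻¹
All reduce to kg·m⁻¹·s⁻¹ except (3), which is kg·s⁻².

(3)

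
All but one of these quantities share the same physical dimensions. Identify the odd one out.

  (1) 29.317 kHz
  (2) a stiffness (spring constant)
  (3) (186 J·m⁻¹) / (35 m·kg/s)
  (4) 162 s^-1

(2)

In SI base units:
  (1) Hz = s⁻¹
  (2) [stiffness (spring constant)] = kg·s⁻²
  (3) [kg·m·s⁻²] / [kg·m·s⁻¹] = s⁻¹
  (4) s⁻¹
All reduce to s⁻¹ except (2), which is kg·s⁻².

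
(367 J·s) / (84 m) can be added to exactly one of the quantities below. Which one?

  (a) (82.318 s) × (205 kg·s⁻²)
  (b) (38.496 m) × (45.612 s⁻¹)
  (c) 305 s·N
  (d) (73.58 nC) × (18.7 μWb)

(c)

Reference: [kg·m²·s⁻¹] / [m] = kg·m·s⁻¹.
Each option:
  (a) [s] · [kg·s⁻²] = kg·s⁻¹
  (b) [m] · [s⁻¹] = m·s⁻¹
  (c) N·s = kg·m·s⁻²·s = kg·m·s⁻¹  ← same
  (d) [s·A] · [kg·m²·s⁻²·A⁻¹] = kg·m²·s⁻¹
Only (c) matches kg·m·s⁻¹.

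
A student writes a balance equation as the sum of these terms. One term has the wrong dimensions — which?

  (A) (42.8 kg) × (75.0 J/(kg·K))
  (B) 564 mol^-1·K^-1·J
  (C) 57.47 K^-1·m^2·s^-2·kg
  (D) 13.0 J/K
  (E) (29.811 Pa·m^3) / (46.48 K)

In SI base units:
  (A) [kg] · [m²·s⁻²·K⁻¹] = kg·m²·s⁻²·K⁻¹
  (B) J·mol⁻¹·K⁻¹ = N·m·mol⁻¹·K⁻¹ = kg·m²·s⁻²·K⁻¹·mol⁻¹
  (C) kg·m²·s⁻²·K⁻¹
  (D) J·K⁻¹ = N·m·K⁻¹ = kg·m²·s⁻²·K⁻¹
  (E) [kg·m²·s⁻²] / [K] = kg·m²·s⁻²·K⁻¹
All reduce to kg·m²·s⁻²·K⁻¹ except (B), which is kg·m²·s⁻²·K⁻¹·mol⁻¹.

(B)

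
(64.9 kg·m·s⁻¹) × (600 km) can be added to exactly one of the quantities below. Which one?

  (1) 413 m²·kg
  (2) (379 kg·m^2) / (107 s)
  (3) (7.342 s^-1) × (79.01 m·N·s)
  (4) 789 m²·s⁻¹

Reference: [kg·m·s⁻¹] · [m] = kg·m²·s⁻¹.
Each option:
  (1) kg·m²
  (2) [kg·m²] / [s] = kg·m²·s⁻¹  ← same
  (3) [s⁻¹] · [kg·m²·s⁻¹] = kg·m²·s⁻²
  (4) m²·s⁻¹
Only (2) matches kg·m²·s⁻¹.

(2)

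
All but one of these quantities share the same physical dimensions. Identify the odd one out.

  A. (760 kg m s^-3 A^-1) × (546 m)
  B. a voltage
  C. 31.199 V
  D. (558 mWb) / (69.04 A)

Dimensions:
  A. [kg·m·s⁻³·A⁻¹] · [m] = kg·m²·s⁻³·A⁻¹
  B. [voltage] = kg·m²·s⁻³·A⁻¹
  C. V = J·C⁻¹ = kg·m²·s⁻³·A⁻¹
  D. [kg·m²·s⁻²·A⁻¹] / [A] = kg·m²·s⁻²·A⁻²
All reduce to kg·m²·s⁻³·A⁻¹ except D., which is kg·m²·s⁻²·A⁻².

D.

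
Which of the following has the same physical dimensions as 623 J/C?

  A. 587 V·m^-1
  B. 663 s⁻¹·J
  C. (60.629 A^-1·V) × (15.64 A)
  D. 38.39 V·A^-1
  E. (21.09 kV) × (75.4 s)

C.

Reference: J·C⁻¹ = N·m·(s·A)⁻¹ = kg·m²·s⁻³·A⁻¹.
Each option:
  A. V·m⁻¹ = J·C⁻¹·m⁻¹ = kg·m·s⁻³·A⁻¹
  B. J·s⁻¹ = N·m·s⁻¹ = kg·m²·s⁻³
  C. [kg·m²·s⁻³·A⁻²] · [A] = kg·m²·s⁻³·A⁻¹  ← same
  D. V·A⁻¹ = J·C⁻¹·A⁻¹ = kg·m²·s⁻³·A⁻²
  E. [kg·m²·s⁻³·A⁻¹] · [s] = kg·m²·s⁻²·A⁻¹
Only C. matches kg·m²·s⁻³·A⁻¹.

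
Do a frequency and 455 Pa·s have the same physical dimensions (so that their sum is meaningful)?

No

In SI base units:
  a frequency:  [frequency] = s⁻¹
  455 Pa·s:  Pa·s = N·m⁻²·s = kg·m⁻¹·s⁻¹
s⁻¹ ≠ kg·m⁻¹·s⁻¹, so they cannot be added.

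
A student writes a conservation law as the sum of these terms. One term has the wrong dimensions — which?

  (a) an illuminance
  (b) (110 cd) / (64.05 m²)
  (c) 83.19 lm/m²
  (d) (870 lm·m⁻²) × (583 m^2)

Expand each in SI base units:
  (a) [illuminance] = m⁻²·cd
  (b) [cd] / [m²] = m⁻²·cd
  (c) lm·m⁻² = cd·m⁻² = m⁻²·cd
  (d) [m⁻²·cd] · [m²] = cd
All reduce to m⁻²·cd except (d), which is cd.

(d)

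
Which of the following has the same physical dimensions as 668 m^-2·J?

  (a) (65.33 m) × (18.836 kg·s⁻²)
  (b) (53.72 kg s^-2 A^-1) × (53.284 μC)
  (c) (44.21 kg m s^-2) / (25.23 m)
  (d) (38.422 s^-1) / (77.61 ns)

(c)

Reference: J·m⁻² = N·m·m⁻² = kg·s⁻².
Each option:
  (a) [m] · [kg·s⁻²] = kg·m·s⁻²
  (b) [kg·s⁻²·A⁻¹] · [s·A] = kg·s⁻¹
  (c) [kg·m·s⁻²] / [m] = kg·s⁻²  ← same
  (d) [s⁻¹] / [s] = s⁻²
Only (c) matches kg·s⁻².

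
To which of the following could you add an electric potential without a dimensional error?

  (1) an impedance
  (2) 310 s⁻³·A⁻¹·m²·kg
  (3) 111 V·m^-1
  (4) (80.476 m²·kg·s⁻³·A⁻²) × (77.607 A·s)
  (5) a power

Reference: [electric potential] = kg·m²·s⁻³·A⁻¹.
Each option:
  (1) [impedance] = kg·m²·s⁻³·A⁻²
  (2) kg·m²·s⁻³·A⁻¹  ← same
  (3) V·m⁻¹ = J·C⁻¹·m⁻¹ = kg·m·s⁻³·A⁻¹
  (4) [kg·m²·s⁻³·A⁻²] · [s·A] = kg·m²·s⁻²·A⁻¹
  (5) [power] = kg·m²·s⁻³
Only (2) matches kg·m²·s⁻³·A⁻¹.

(2)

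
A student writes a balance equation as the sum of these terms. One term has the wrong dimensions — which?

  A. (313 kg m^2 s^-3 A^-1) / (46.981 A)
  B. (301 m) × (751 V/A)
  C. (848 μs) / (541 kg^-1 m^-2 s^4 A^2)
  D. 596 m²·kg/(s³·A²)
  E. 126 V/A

In SI base units:
  A. [kg·m²·s⁻³·A⁻¹] / [A] = kg·m²·s⁻³·A⁻²
  B. [m] · [kg·m²·s⁻³·A⁻²] = kg·m³·s⁻³·A⁻²
  C. [s] / [kg⁻¹·m⁻²·s⁴·A²] = kg·m²·s⁻³·A⁻²
  D. kg·m²·s⁻³·A⁻²
  E. V·A⁻¹ = J·C⁻¹·A⁻¹ = kg·m²·s⁻³·A⁻²
All reduce to kg·m²·s⁻³·A⁻² except B., which is kg·m³·s⁻³·A⁻².

B.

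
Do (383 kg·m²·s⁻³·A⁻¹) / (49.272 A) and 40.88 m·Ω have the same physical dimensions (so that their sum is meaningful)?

Expand each in SI base units:
  (383 kg·m²·s⁻³·A⁻¹) / (49.272 A):  [kg·m²·s⁻³·A⁻¹] / [A] = kg·m²·s⁻³·A⁻²
  40.88 m·Ω:  Ω·m = V·A⁻¹·m = kg·m³·s⁻³·A⁻²
kg·m²·s⁻³·A⁻² ≠ kg·m³·s⁻³·A⁻², so they cannot be added.

No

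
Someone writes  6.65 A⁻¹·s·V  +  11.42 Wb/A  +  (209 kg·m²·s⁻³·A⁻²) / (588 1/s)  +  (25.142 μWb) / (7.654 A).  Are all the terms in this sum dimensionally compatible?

Reduce each to base SI dimensions:
  6.65 A⁻¹·s·V:  V·s·A⁻¹ = J·C⁻¹·s·A⁻¹ = kg·m²·s⁻²·A⁻²
  11.42 Wb/A:  Wb·A⁻¹ = V·s·A⁻¹ = kg·m²·s⁻²·A⁻²
  (209 kg·m²·s⁻³·A⁻²) / (588 1/s):  [kg·m²·s⁻³·A⁻²] / [s⁻¹] = kg·m²·s⁻²·A⁻²
  (25.142 μWb) / (7.654 A):  [kg·m²·s⁻²·A⁻¹] / [A] = kg·m²·s⁻²·A⁻²
Every term reduces to kg·m²·s⁻²·A⁻².

Yes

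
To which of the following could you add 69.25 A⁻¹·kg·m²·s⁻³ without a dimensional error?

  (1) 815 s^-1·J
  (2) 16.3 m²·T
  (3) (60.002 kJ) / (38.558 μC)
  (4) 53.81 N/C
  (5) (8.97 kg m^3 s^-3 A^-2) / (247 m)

Reference: kg·m²·s⁻³·A⁻¹.
Each option:
  (1) J·s⁻¹ = N·m·s⁻¹ = kg·m²·s⁻³
  (2) T·m² = Wb·m⁻²·m² = kg·m²·s⁻²·A⁻¹
  (3) [kg·m²·s⁻²] / [s·A] = kg·m²·s⁻³·A⁻¹  ← same
  (4) N·C⁻¹ = kg·m·s⁻²·(s·A)⁻¹ = kg·m·s⁻³·A⁻¹
  (5) [kg·m³·s⁻³·A⁻²] / [m] = kg·m²·s⁻³·A⁻²
Only (3) matches kg·m²·s⁻³·A⁻¹.

(3)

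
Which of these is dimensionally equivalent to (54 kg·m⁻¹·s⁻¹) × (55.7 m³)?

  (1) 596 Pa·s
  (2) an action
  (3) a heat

(2)

Reference: [kg·m⁻¹·s⁻¹] · [m³] = kg·m²·s⁻¹.
Each option:
  (1) Pa·s = N·m⁻²·s = kg·m⁻¹·s⁻¹
  (2) [action] = kg·m²·s⁻¹  ← same
  (3) [heat] = kg·m²·s⁻²
Only (2) matches kg·m²·s⁻¹.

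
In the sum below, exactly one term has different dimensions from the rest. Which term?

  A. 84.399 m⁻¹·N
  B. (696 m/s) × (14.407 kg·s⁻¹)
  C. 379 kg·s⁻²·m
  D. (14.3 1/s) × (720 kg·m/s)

In SI base units:
  A. N·m⁻¹ = kg·m·s⁻²·m⁻¹ = kg·s⁻²
  B. [m·s⁻¹] · [kg·s⁻¹] = kg·m·s⁻²
  C. kg·m·s⁻²
  D. [s⁻¹] · [kg·m·s⁻¹] = kg·m·s⁻²
All reduce to kg·m·s⁻² except A., which is kg·s⁻².

A.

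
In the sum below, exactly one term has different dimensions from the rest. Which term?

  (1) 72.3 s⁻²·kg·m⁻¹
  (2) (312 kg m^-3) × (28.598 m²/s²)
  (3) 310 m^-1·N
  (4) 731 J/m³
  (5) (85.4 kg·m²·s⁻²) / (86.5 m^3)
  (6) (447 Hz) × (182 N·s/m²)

(3)

Reduce each to base SI dimensions:
  (1) kg·m⁻¹·s⁻²
  (2) [kg·m⁻³] · [m²·s⁻²] = kg·m⁻¹·s⁻²
  (3) N·m⁻¹ = kg·m·s⁻²·m⁻¹ = kg·s⁻²
  (4) J·m⁻³ = N·m·m⁻³ = kg·m⁻¹·s⁻²
  (5) [kg·m²·s⁻²] / [m³] = kg·m⁻¹·s⁻²
  (6) [s⁻¹] · [kg·m⁻¹·s⁻¹] = kg·m⁻¹·s⁻²
All reduce to kg·m⁻¹·s⁻² except (3), which is kg·s⁻².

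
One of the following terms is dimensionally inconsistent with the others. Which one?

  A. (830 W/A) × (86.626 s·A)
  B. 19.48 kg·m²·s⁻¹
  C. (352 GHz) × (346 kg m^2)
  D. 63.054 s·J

A.

Reduce each to base SI dimensions:
  A. [kg·m²·s⁻³·A⁻¹] · [s·A] = kg·m²·s⁻²
  B. kg·m²·s⁻¹
  C. [s⁻¹] · [kg·m²] = kg·m²·s⁻¹
  D. J·s = N·m·s = kg·m²·s⁻¹
All reduce to kg·m²·s⁻¹ except A., which is kg·m²·s⁻².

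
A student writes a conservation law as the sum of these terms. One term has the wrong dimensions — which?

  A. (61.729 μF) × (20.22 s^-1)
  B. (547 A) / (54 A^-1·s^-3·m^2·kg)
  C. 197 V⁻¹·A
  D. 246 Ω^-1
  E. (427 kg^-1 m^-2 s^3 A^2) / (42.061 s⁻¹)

E.

In SI base units:
  A. [kg⁻¹·m⁻²·s⁴·A²] · [s⁻¹] = kg⁻¹·m⁻²·s³·A²
  B. [A] / [kg·m²·s⁻³·A⁻¹] = kg⁻¹·m⁻²·s³·A²
  C. A·V⁻¹ = A·(J·C⁻¹)⁻¹ = kg⁻¹·m⁻²·s³·A²
  D. Ω⁻¹ = (V·A⁻¹)⁻¹ = kg⁻¹·m⁻²·s³·A²
  E. [kg⁻¹·m⁻²·s³·A²] / [s⁻¹] = kg⁻¹·m⁻²·s⁴·A²
All reduce to kg⁻¹·m⁻²·s³·A² except E., which is kg⁻¹·m⁻²·s⁴·A².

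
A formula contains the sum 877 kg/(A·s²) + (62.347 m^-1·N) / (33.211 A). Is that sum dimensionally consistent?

Dimensions:
  877 kg/(A·s²):  kg·s⁻²·A⁻¹
  (62.347 m^-1·N) / (33.211 A):  [kg·s⁻²] / [A] = kg·s⁻²·A⁻¹
Both are kg·s⁻²·A⁻¹, so they have the same dimensions and can be added.

Yes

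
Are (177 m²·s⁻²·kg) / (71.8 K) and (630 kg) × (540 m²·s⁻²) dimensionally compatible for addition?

In SI base units:
  (177 m²·s⁻²·kg) / (71.8 K):  [kg·m²·s⁻²] / [K] = kg·m²·s⁻²·K⁻¹
  (630 kg) × (540 m²·s⁻²):  [kg] · [m²·s⁻²] = kg·m²·s⁻²
kg·m²·s⁻²·K⁻¹ ≠ kg·m²·s⁻², so they cannot be added.

No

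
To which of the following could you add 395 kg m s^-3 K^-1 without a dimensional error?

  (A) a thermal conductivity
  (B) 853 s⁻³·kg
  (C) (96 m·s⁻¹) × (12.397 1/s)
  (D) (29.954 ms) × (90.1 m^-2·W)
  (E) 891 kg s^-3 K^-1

Reference: kg·m·s⁻³·K⁻¹.
Each option:
  (A) [thermal conductivity] = kg·m·s⁻³·K⁻¹  ← same
  (B) kg·s⁻³
  (C) [m·s⁻¹] · [s⁻¹] = m·s⁻²
  (D) [s] · [kg·s⁻³] = kg·s⁻²
  (E) kg·s⁻³·K⁻¹
Only (A) matches kg·m·s⁻³·K⁻¹.

(A)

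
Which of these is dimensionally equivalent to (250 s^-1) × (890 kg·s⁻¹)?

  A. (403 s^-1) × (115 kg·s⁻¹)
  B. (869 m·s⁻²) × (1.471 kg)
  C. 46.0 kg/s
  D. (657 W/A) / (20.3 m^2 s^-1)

A.

Reference: [s⁻¹] · [kg·s⁻¹] = kg·s⁻².
Each option:
  A. [s⁻¹] · [kg·s⁻¹] = kg·s⁻²  ← same
  B. [m·s⁻²] · [kg] = kg·m·s⁻²
  C. kg·s⁻¹
  D. [kg·m²·s⁻³·A⁻¹] / [m²·s⁻¹] = kg·s⁻²·A⁻¹
Only A. matches kg·s⁻².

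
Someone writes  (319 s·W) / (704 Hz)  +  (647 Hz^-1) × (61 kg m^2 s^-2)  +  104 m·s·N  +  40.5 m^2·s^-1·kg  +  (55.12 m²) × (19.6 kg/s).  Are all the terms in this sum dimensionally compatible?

Yes

In SI base units:
  (319 s·W) / (704 Hz):  [kg·m²·s⁻²] / [s⁻¹] = kg·m²·s⁻¹
  (647 Hz^-1) × (61 kg m^2 s^-2):  [s] · [kg·m²·s⁻²] = kg·m²·s⁻¹
  104 m·s·N:  N·m·s = kg·m·s⁻²·m·s = kg·m²·s⁻¹
  40.5 m^2·s^-1·kg:  kg·m²·s⁻¹
  (55.12 m²) × (19.6 kg/s):  [m²] · [kg·s⁻¹] = kg·m²·s⁻¹
Every term reduces to kg·m²·s⁻¹.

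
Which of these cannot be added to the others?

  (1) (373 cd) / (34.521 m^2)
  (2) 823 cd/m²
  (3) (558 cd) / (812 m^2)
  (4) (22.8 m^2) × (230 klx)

(4)

Reduce each to base SI dimensions:
  (1) [cd] / [m²] = m⁻²·cd
  (2) cd·m⁻² = m⁻²·cd
  (3) [cd] / [m²] = m⁻²·cd
  (4) [m²] · [m⁻²·cd] = cd
All reduce to m⁻²·cd except (4), which is cd.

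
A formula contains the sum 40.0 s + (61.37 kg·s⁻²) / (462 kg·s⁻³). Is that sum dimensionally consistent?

Yes

Reduce each to base SI dimensions:
  40.0 s:  s
  (61.37 kg·s⁻²) / (462 kg·s⁻³):  [kg·s⁻²] / [kg·s⁻³] = s
Both are s, so they have the same dimensions and can be added.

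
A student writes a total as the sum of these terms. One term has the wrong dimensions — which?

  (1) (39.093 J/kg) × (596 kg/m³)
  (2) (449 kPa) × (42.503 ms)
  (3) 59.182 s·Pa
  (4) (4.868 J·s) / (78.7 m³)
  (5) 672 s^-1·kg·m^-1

In SI base units:
  (1) [m²·s⁻²] · [kg·m⁻³] = kg·m⁻¹·s⁻²
  (2) [kg·m⁻¹·s⁻²] · [s] = kg·m⁻¹·s⁻¹
  (3) Pa·s = N·m⁻²·s = kg·m⁻¹·s⁻¹
  (4) [kg·m²·s⁻¹] / [m³] = kg·m⁻¹·s⁻¹
  (5) kg·m⁻¹·s⁻¹
All reduce to kg·m⁻¹·s⁻¹ except (1), which is kg·m⁻¹·s⁻².

(1)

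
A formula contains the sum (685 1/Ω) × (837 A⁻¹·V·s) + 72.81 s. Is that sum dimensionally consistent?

Yes

In SI base units:
  (685 1/Ω) × (837 A⁻¹·V·s):  [kg⁻¹·m⁻²·s³·A²] · [kg·m²·s⁻²·A⁻²] = s
  72.81 s:  s
Both are s, so they have the same dimensions and can be added.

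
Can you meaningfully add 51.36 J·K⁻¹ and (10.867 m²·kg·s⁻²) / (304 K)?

Dimensions:
  51.36 J·K⁻¹:  J·K⁻¹ = N·m·K⁻¹ = kg·m²·s⁻²·K⁻¹
  (10.867 m²·kg·s⁻²) / (304 K):  [kg·m²·s⁻²] / [K] = kg·m²·s⁻²·K⁻¹
Both are kg·m²·s⁻²·K⁻¹, so they have the same dimensions and can be added.

Yes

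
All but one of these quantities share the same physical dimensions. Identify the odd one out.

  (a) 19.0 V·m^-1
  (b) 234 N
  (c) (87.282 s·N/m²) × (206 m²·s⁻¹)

Dimensions:
  (a) V·m⁻¹ = J·C⁻¹·m⁻¹ = kg·m·s⁻³·A⁻¹
  (b) N = kg·m·s⁻²
  (c) [kg·m⁻¹·s⁻¹] · [m²·s⁻¹] = kg·m·s⁻²
All reduce to kg·m·s⁻² except (a), which is kg·m·s⁻³·A⁻¹.

(a)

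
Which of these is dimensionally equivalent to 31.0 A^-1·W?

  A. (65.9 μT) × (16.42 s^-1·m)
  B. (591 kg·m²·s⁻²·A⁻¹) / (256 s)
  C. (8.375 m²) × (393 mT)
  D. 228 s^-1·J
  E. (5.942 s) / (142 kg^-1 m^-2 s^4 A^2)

Reference: W·A⁻¹ = J·s⁻¹·A⁻¹ = kg·m²·s⁻³·A⁻¹.
Each option:
  A. [kg·s⁻²·A⁻¹] · [m·s⁻¹] = kg·m·s⁻³·A⁻¹
  B. [kg·m²·s⁻²·A⁻¹] / [s] = kg·m²·s⁻³·A⁻¹  ← same
  C. [m²] · [kg·s⁻²·A⁻¹] = kg·m²·s⁻²·A⁻¹
  D. J·s⁻¹ = N·m·s⁻¹ = kg·m²·s⁻³
  E. [s] / [kg⁻¹·m⁻²·s⁴·A²] = kg·m²·s⁻³·A⁻²
Only B. matches kg·m²·s⁻³·A⁻¹.

B.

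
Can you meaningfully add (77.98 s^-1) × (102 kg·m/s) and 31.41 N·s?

No

In SI base units:
  (77.98 s^-1) × (102 kg·m/s):  [s⁻¹] · [kg·m·s⁻¹] = kg·m·s⁻²
  31.41 N·s:  N·s = kg·m·s⁻²·s = kg·m·s⁻¹
kg·m·s⁻² ≠ kg·m·s⁻¹, so they cannot be added.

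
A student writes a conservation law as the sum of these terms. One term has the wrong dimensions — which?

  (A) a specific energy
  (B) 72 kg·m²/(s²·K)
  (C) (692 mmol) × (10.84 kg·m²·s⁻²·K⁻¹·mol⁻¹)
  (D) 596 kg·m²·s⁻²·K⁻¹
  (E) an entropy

(A)

Reduce each to base SI dimensions:
  (A) [specific energy] = m²·s⁻²
  (B) kg·m²·s⁻²·K⁻¹
  (C) [mol] · [kg·m²·s⁻²·K⁻¹·mol⁻¹] = kg·m²·s⁻²·K⁻¹
  (D) kg·m²·s⁻²·K⁻¹
  (E) [entropy] = kg·m²·s⁻²·K⁻¹
All reduce to kg·m²·s⁻²·K⁻¹ except (A), which is m²·s⁻².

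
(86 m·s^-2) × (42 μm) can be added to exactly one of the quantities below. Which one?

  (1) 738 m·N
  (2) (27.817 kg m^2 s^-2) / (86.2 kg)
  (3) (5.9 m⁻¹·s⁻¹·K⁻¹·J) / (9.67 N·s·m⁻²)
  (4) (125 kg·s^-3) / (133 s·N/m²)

Reference: [m·s⁻²] · [m] = m²·s⁻².
Each option:
  (1) N·m = kg·m·s⁻²·m = kg·m²·s⁻²
  (2) [kg·m²·s⁻²] / [kg] = m²·s⁻²  ← same
  (3) [kg·m·s⁻³·K⁻¹] / [kg·m⁻¹·s⁻¹] = m²·s⁻²·K⁻¹
  (4) [kg·s⁻³] / [kg·m⁻¹·s⁻¹] = m·s⁻²
Only (2) matches m²·s⁻².

(2)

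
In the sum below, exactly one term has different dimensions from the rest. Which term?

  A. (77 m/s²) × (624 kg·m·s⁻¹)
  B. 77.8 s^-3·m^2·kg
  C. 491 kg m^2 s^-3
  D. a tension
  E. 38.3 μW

In SI base units:
  A. [m·s⁻²] · [kg·m·s⁻¹] = kg·m²·s⁻³
  B. kg·m²·s⁻³
  C. kg·m²·s⁻³
  D. [tension] = kg·m·s⁻²
  E. W = J·s⁻¹ = kg·m²·s⁻³
All reduce to kg·m²·s⁻³ except D., which is kg·m·s⁻².

D.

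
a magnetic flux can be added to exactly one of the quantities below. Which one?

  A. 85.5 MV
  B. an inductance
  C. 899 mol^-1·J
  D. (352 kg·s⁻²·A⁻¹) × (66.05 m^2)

Reference: [magnetic flux] = kg·m²·s⁻²·A⁻¹.
Each option:
  A. V = J·C⁻¹ = kg·m²·s⁻³·A⁻¹
  B. [inductance] = kg·m²·s⁻²·A⁻²
  C. J·mol⁻¹ = N·m·mol⁻¹ = kg·m²·s⁻²·mol⁻¹
  D. [kg·s⁻²·A⁻¹] · [m²] = kg·m²·s⁻²·A⁻¹  ← same
Only D. matches kg·m²·s⁻²·A⁻¹.

D.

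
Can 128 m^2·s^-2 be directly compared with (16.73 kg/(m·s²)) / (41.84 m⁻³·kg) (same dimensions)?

Yes

In SI base units:
  128 m^2·s^-2:  m²·s⁻²
  (16.73 kg/(m·s²)) / (41.84 m⁻³·kg):  [kg·m⁻¹·s⁻²] / [kg·m⁻³] = m²·s⁻²
Both are m²·s⁻², so they have the same dimensions and can be added.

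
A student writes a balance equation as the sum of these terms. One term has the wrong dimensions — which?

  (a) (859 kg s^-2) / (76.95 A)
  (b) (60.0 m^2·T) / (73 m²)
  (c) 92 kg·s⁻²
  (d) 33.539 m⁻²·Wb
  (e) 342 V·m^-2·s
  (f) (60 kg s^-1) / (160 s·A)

Reduce each to base SI dimensions:
  (a) [kg·s⁻²] / [A] = kg·s⁻²·A⁻¹
  (b) [kg·m²·s⁻²·A⁻¹] / [m²] = kg·s⁻²·A⁻¹
  (c) kg·s⁻²
  (d) Wb·m⁻² = V·s·m⁻² = kg·s⁻²·A⁻¹
  (e) V·s·m⁻² = J·C⁻¹·s·m⁻² = kg·s⁻²·A⁻¹
  (f) [kg·s⁻¹] / [s·A] = kg·s⁻²·A⁻¹
All reduce to kg·s⁻²·A⁻¹ except (c), which is kg·s⁻².

(c)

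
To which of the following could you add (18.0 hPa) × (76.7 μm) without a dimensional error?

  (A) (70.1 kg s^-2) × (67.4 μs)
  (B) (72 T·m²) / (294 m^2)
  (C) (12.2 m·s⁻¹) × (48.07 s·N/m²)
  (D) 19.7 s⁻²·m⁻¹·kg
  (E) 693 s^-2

(C)

Reference: [kg·m⁻¹·s⁻²] · [m] = kg·s⁻².
Each option:
  (A) [kg·s⁻²] · [s] = kg·s⁻¹
  (B) [kg·m²·s⁻²·A⁻¹] / [m²] = kg·s⁻²·A⁻¹
  (C) [m·s⁻¹] · [kg·m⁻¹·s⁻¹] = kg·s⁻²  ← same
  (D) kg·m⁻¹·s⁻²
  (E) s⁻²
Only (C) matches kg·s⁻².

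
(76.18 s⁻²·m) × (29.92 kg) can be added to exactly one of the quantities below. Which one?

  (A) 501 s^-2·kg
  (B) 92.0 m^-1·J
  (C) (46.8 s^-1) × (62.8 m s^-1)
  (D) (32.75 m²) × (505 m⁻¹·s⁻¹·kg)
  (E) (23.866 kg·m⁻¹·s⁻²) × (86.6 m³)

(B)

Reference: [m·s⁻²] · [kg] = kg·m·s⁻².
Each option:
  (A) kg·s⁻²
  (B) J·m⁻¹ = N·m·m⁻¹ = kg·m·s⁻²  ← same
  (C) [s⁻¹] · [m·s⁻¹] = m·s⁻²
  (D) [m²] · [kg·m⁻¹·s⁻¹] = kg·m·s⁻¹
  (E) [kg·m⁻¹·s⁻²] · [m³] = kg·m²·s⁻²
Only (B) matches kg·m·s⁻².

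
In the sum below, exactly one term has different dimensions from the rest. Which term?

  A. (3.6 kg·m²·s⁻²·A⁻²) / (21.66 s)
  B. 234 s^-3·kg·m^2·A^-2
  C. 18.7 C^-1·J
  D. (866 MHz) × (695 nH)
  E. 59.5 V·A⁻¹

C.

Reduce each to base SI dimensions:
  A. [kg·m²·s⁻²·A⁻²] / [s] = kg·m²·s⁻³·A⁻²
  B. kg·m²·s⁻³·A⁻²
  C. J·C⁻¹ = N·m·(s·A)⁻¹ = kg·m²·s⁻³·A⁻¹
  D. [s⁻¹] · [kg·m²·s⁻²·A⁻²] = kg·m²·s⁻³·A⁻²
  E. V·A⁻¹ = J·C⁻¹·A⁻¹ = kg·m²·s⁻³·A⁻²
All reduce to kg·m²·s⁻³·A⁻² except C., which is kg·m²·s⁻³·A⁻¹.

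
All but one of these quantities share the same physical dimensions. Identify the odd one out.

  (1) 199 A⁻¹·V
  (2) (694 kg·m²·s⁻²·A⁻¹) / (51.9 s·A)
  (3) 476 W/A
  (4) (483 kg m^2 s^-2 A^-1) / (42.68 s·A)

(3)

In SI base units:
  (1) V·A⁻¹ = J·C⁻¹·A⁻¹ = kg·m²·s⁻³·A⁻²
  (2) [kg·m²·s⁻²·A⁻¹] / [s·A] = kg·m²·s⁻³·A⁻²
  (3) W·A⁻¹ = J·s⁻¹·A⁻¹ = kg·m²·s⁻³·A⁻¹
  (4) [kg·m²·s⁻²·A⁻¹] / [s·A] = kg·m²·s⁻³·A⁻²
All reduce to kg·m²·s⁻³·A⁻² except (3), which is kg·m²·s⁻³·A⁻¹.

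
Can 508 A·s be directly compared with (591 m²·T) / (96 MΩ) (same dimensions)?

Expand each in SI base units:
  508 A·s:  A·s = s·A
  (591 m²·T) / (96 MΩ):  [kg·m²·s⁻²·A⁻¹] / [kg·m²·s⁻³·A⁻²] = s·A
Both are s·A, so they have the same dimensions and can be added.

Yes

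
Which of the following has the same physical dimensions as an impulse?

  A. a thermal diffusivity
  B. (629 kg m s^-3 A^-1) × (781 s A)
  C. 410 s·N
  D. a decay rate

C.

Reference: [impulse] = kg·m·s⁻¹.
Each option:
  A. [thermal diffusivity] = m²·s⁻¹
  B. [kg·m·s⁻³·A⁻¹] · [s·A] = kg·m·s⁻²
  C. N·s = kg·m·s⁻²·s = kg·m·s⁻¹  ← same
  D. [decay rate] = s⁻¹
Only C. matches kg·m·s⁻¹.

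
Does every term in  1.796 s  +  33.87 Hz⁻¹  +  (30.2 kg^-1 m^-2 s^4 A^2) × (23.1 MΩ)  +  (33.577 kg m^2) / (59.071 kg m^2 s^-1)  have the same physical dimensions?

Yes

Dimensions:
  1.796 s:  s
  33.87 Hz⁻¹:  Hz⁻¹ = (s⁻¹)⁻¹ = s
  (30.2 kg^-1 m^-2 s^4 A^2) × (23.1 MΩ):  [kg⁻¹·m⁻²·s⁴·A²] · [kg·m²·s⁻³·A⁻²] = s
  (33.577 kg m^2) / (59.071 kg m^2 s^-1):  [kg·m²] / [kg·m²·s⁻¹] = s
Every term reduces to s.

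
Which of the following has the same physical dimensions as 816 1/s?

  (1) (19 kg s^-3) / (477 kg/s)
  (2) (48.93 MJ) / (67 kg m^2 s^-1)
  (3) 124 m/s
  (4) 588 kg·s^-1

Reference: s⁻¹.
Each option:
  (1) [kg·s⁻³] / [kg·s⁻¹] = s⁻²
  (2) [kg·m²·s⁻²] / [kg·m²·s⁻¹] = s⁻¹  ← same
  (3) m·s⁻¹
  (4) kg·s⁻¹
Only (2) matches s⁻¹.

(2)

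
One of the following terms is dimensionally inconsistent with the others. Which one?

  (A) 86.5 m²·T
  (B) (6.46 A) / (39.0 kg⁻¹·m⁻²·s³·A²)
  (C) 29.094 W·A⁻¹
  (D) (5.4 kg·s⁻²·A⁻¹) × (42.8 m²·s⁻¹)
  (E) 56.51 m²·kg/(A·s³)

Expand each in SI base units:
  (A) T·m² = Wb·m⁻²·m² = kg·m²·s⁻²·A⁻¹
  (B) [A] / [kg⁻¹·m⁻²·s³·A²] = kg·m²·s⁻³·A⁻¹
  (C) W·A⁻¹ = J·s⁻¹·A⁻¹ = kg·m²·s⁻³·A⁻¹
  (D) [kg·s⁻²·A⁻¹] · [m²·s⁻¹] = kg·m²·s⁻³·A⁻¹
  (E) kg·m²·s⁻³·A⁻¹
All reduce to kg·m²·s⁻³·A⁻¹ except (A), which is kg·m²·s⁻²·A⁻¹.

(A)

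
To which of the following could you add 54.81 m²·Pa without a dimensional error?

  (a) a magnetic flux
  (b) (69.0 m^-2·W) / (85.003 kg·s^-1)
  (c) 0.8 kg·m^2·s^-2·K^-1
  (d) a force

(d)

Reference: Pa·m² = N·m⁻²·m² = kg·m·s⁻².
Each option:
  (a) [magnetic flux] = kg·m²·s⁻²·A⁻¹
  (b) [kg·s⁻³] / [kg·s⁻¹] = s⁻²
  (c) kg·m²·s⁻²·K⁻¹
  (d) [force] = kg·m·s⁻²  ← same
Only (d) matches kg·m·s⁻².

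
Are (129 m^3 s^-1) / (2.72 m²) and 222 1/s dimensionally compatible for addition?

No

Expand each in SI base units:
  (129 m^3 s^-1) / (2.72 m²):  [m³·s⁻¹] / [m²] = m·s⁻¹
  222 1/s:  s⁻¹
m·s⁻¹ ≠ s⁻¹, so they cannot be added.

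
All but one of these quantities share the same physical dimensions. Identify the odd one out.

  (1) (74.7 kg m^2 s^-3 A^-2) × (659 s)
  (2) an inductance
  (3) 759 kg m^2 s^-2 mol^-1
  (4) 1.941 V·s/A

Reduce each to base SI dimensions:
  (1) [kg·m²·s⁻³·A⁻²] · [s] = kg·m²·s⁻²·A⁻²
  (2) [inductance] = kg·m²·s⁻²·A⁻²
  (3) kg·m²·s⁻²·mol⁻¹
  (4) V·s·A⁻¹ = J·C⁻¹·s·A⁻¹ = kg·m²·s⁻²·A⁻²
All reduce to kg·m²·s⁻²·A⁻² except (3), which is kg·m²·s⁻²·mol⁻¹.

(3)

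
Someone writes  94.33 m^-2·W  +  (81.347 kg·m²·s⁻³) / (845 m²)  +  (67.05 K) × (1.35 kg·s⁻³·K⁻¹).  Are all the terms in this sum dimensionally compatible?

Yes

Reduce each to base SI dimensions:
  94.33 m^-2·W:  W·m⁻² = J·s⁻¹·m⁻² = kg·s⁻³
  (81.347 kg·m²·s⁻³) / (845 m²):  [kg·m²·s⁻³] / [m²] = kg·s⁻³
  (67.05 K) × (1.35 kg·s⁻³·K⁻¹):  [K] · [kg·s⁻³·K⁻¹] = kg·s⁻³
Every term reduces to kg·s⁻³.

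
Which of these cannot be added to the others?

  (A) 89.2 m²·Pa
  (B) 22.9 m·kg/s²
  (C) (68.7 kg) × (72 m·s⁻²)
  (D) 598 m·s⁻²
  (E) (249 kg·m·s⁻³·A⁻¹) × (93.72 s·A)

Reduce each to base SI dimensions:
  (A) Pa·m² = N·m⁻²·m² = kg·m·s⁻²
  (B) kg·m·s⁻²
  (C) [kg] · [m·s⁻²] = kg·m·s⁻²
  (D) m·s⁻²
  (E) [kg·m·s⁻³·A⁻¹] · [s·A] = kg·m·s⁻²
All reduce to kg·m·s⁻² except (D), which is m·s⁻².

(D)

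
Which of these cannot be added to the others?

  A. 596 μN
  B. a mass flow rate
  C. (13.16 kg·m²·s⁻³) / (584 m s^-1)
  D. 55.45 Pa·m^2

B.

Work out the base dimensions of each:
  A. N = kg·m·s⁻²
  B. [mass flow rate] = kg·s⁻¹
  C. [kg·m²·s⁻³] / [m·s⁻¹] = kg·m·s⁻²
  D. Pa·m² = N·m⁻²·m² = kg·m·s⁻²
All reduce to kg·m·s⁻² except B., which is kg·s⁻¹.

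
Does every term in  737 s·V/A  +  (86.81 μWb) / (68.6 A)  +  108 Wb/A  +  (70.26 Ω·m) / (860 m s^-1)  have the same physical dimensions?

Yes

Dimensions:
  737 s·V/A:  V·s·A⁻¹ = J·C⁻¹·s·A⁻¹ = kg·m²·s⁻²·A⁻²
  (86.81 μWb) / (68.6 A):  [kg·m²·s⁻²·A⁻¹] / [A] = kg·m²·s⁻²·A⁻²
  108 Wb/A:  Wb·A⁻¹ = V·s·A⁻¹ = kg·m²·s⁻²·A⁻²
  (70.26 Ω·m) / (860 m s^-1):  [kg·m³·s⁻³·A⁻²] / [m·s⁻¹] = kg·m²·s⁻²·A⁻²
Every term reduces to kg·m²·s⁻²·A⁻².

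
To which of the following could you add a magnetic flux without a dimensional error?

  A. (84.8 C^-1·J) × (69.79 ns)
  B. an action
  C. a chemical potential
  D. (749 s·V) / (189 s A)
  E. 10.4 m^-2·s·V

Reference: [magnetic flux] = kg·m²·s⁻²·A⁻¹.
Each option:
  A. [kg·m²·s⁻³·A⁻¹] · [s] = kg·m²·s⁻²·A⁻¹  ← same
  B. [action] = kg·m²·s⁻¹
  C. [chemical potential] = kg·m²·s⁻²·mol⁻¹
  D. [kg·m²·s⁻²·A⁻¹] / [s·A] = kg·m²·s⁻³·A⁻²
  E. V·s·m⁻² = J·C⁻¹·s·m⁻² = kg·s⁻²·A⁻¹
Only A. matches kg·m²·s⁻²·A⁻¹.

A.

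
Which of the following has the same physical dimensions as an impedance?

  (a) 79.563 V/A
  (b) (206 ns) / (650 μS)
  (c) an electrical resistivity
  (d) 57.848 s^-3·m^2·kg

(a)

Reference: [impedance] = kg·m²·s⁻³·A⁻².
Each option:
  (a) V·A⁻¹ = J·C⁻¹·A⁻¹ = kg·m²·s⁻³·A⁻²  ← same
  (b) [s] / [kg⁻¹·m⁻²·s³·A²] = kg·m²·s⁻²·A⁻²
  (c) [electrical resistivity] = kg·m³·s⁻³·A⁻²
  (d) kg·m²·s⁻³
Only (a) matches kg·m²·s⁻³·A⁻².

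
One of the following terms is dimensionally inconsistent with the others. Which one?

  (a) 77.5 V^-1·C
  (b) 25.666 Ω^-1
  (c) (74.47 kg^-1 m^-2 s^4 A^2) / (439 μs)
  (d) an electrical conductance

(a)

In SI base units:
  (a) C·V⁻¹ = s·A·(J·C⁻¹)⁻¹ = kg⁻¹·m⁻²·s⁴·A²
  (b) Ω⁻¹ = (V·A⁻¹)⁻¹ = kg⁻¹·m⁻²·s³·A²
  (c) [kg⁻¹·m⁻²·s⁴·A²] / [s] = kg⁻¹·m⁻²·s³·A²
  (d) [electrical conductance] = kg⁻¹·m⁻²·s³·A²
All reduce to kg⁻¹·m⁻²·s³·A² except (a), which is kg⁻¹·m⁻²·s⁴·A².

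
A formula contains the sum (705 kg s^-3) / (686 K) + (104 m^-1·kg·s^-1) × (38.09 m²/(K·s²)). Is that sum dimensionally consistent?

Work out the base dimensions of each:
  (705 kg s^-3) / (686 K):  [kg·s⁻³] / [K] = kg·s⁻³·K⁻¹
  (104 m^-1·kg·s^-1) × (38.09 m²/(K·s²)):  [kg·m⁻¹·s⁻¹] · [m²·s⁻²·K⁻¹] = kg·m·s⁻³·K⁻¹
kg·s⁻³·K⁻¹ ≠ kg·m·s⁻³·K⁻¹, so they cannot be added.

No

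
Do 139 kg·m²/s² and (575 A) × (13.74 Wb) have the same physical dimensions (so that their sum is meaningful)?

Yes

In SI base units:
  139 kg·m²/s²:  kg·m²·s⁻²
  (575 A) × (13.74 Wb):  [A] · [kg·m²·s⁻²·A⁻¹] = kg·m²·s⁻²
Both are kg·m²·s⁻², so they have the same dimensions and can be added.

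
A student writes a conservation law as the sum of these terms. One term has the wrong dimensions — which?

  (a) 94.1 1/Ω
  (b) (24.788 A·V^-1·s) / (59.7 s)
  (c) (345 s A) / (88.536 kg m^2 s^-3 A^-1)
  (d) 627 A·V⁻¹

(c)

Expand each in SI base units:
  (a) Ω⁻¹ = (V·A⁻¹)⁻¹ = kg⁻¹·m⁻²·s³·A²
  (b) [kg⁻¹·m⁻²·s⁴·A²] / [s] = kg⁻¹·m⁻²·s³·A²
  (c) [s·A] / [kg·m²·s⁻³·A⁻¹] = kg⁻¹·m⁻²·s⁴·A²
  (d) A·V⁻¹ = A·(J·C⁻¹)⁻¹ = kg⁻¹·m⁻²·s³·A²
All reduce to kg⁻¹·m⁻²·s³·A² except (c), which is kg⁻¹·m⁻²·s⁴·A².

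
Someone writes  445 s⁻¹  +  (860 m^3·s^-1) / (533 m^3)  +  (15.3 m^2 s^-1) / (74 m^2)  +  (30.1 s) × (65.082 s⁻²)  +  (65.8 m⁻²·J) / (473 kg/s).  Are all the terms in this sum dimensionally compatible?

Dimensions:
  445 s⁻¹:  s⁻¹
  (860 m^3·s^-1) / (533 m^3):  [m³·s⁻¹] / [m³] = s⁻¹
  (15.3 m^2 s^-1) / (74 m^2):  [m²·s⁻¹] / [m²] = s⁻¹
  (30.1 s) × (65.082 s⁻²):  [s] · [s⁻²] = s⁻¹
  (65.8 m⁻²·J) / (473 kg/s):  [kg·s⁻²] / [kg·s⁻¹] = s⁻¹
Every term reduces to s⁻¹.

Yes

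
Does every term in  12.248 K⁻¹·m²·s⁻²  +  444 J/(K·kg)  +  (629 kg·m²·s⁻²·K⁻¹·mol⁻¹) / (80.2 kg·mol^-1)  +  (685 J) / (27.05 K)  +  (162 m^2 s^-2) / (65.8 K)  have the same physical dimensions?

Expand each in SI base units:
  12.248 K⁻¹·m²·s⁻²:  m²·s⁻²·K⁻¹
  444 J/(K·kg):  J·kg⁻¹·K⁻¹ = N·m·kg⁻¹·K⁻¹ = m²·s⁻²·K⁻¹
  (629 kg·m²·s⁻²·K⁻¹·mol⁻¹) / (80.2 kg·mol^-1):  [kg·m²·s⁻²·K⁻¹·mol⁻¹] / [kg·mol⁻¹] = m²·s⁻²·K⁻¹
  (685 J) / (27.05 K):  [kg·m²·s⁻²] / [K] = kg·m²·s⁻²·K⁻¹
  (162 m^2 s^-2) / (65.8 K):  [m²·s⁻²] / [K] = m²·s⁻²·K⁻¹
The terms do not share a single dimension (kg·m²·s⁻²·K⁻¹ vs m²·s⁻²·K⁻¹).

No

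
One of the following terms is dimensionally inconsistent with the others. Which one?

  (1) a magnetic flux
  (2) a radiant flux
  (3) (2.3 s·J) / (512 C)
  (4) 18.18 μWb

(2)

Reduce each to base SI dimensions:
  (1) [magnetic flux] = kg·m²·s⁻²·A⁻¹
  (2) [radiant flux] = kg·m²·s⁻³
  (3) [kg·m²·s⁻¹] / [s·A] = kg·m²·s⁻²·A⁻¹
  (4) Wb = V·s = kg·m²·s⁻²·A⁻¹
All reduce to kg·m²·s⁻²·A⁻¹ except (2), which is kg·m²·s⁻³.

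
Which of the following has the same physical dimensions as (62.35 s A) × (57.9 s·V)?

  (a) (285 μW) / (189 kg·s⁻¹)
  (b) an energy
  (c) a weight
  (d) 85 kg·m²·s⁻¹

Reference: [s·A] · [kg·m²·s⁻²·A⁻¹] = kg·m²·s⁻¹.
Each option:
  (a) [kg·m²·s⁻³] / [kg·s⁻¹] = m²·s⁻²
  (b) [energy] = kg·m²·s⁻²
  (c) [weight] = kg·m·s⁻²
  (d) kg·m²·s⁻¹  ← same
Only (d) matches kg·m²·s⁻¹.

(d)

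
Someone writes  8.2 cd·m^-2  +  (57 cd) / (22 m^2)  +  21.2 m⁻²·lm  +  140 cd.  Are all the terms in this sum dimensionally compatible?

No

Reduce each to base SI dimensions:
  8.2 cd·m^-2:  cd·m⁻² = m⁻²·cd
  (57 cd) / (22 m^2):  [cd] / [m²] = m⁻²·cd
  21.2 m⁻²·lm:  lm·m⁻² = cd·m⁻² = m⁻²·cd
  140 cd:  cd
The terms do not share a single dimension (cd vs m⁻²·cd).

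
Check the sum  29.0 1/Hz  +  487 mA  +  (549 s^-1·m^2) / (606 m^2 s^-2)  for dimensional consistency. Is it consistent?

Work out the base dimensions of each:
  29.0 1/Hz:  Hz⁻¹ = (s⁻¹)⁻¹ = s
  487 mA:  A
  (549 s^-1·m^2) / (606 m^2 s^-2):  [m²·s⁻¹] / [m²·s⁻²] = s
The terms do not share a single dimension (A vs s).

No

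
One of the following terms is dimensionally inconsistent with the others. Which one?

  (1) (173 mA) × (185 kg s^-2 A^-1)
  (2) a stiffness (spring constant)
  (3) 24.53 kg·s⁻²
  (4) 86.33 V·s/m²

Dimensions:
  (1) [A] · [kg·s⁻²·A⁻¹] = kg·s⁻²
  (2) [stiffness (spring constant)] = kg·s⁻²
  (3) kg·s⁻²
  (4) V·s·m⁻² = J·C⁻¹·s·m⁻² = kg·s⁻²·A⁻¹
All reduce to kg·s⁻² except (4), which is kg·s⁻²·A⁻¹.

(4)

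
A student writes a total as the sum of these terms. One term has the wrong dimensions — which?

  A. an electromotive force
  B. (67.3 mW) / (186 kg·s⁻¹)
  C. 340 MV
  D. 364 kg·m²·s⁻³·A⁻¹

Expand each in SI base units:
  A. [electromotive force] = kg·m²·s⁻³·A⁻¹
  B. [kg·m²·s⁻³] / [kg·s⁻¹] = m²·s⁻²
  C. V = J·C⁻¹ = kg·m²·s⁻³·A⁻¹
  D. kg·m²·s⁻³·A⁻¹
All reduce to kg·m²·s⁻³·A⁻¹ except B., which is m²·s⁻².

B.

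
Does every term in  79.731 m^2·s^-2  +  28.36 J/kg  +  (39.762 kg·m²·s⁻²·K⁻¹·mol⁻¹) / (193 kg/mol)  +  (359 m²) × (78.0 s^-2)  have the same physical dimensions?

No

Work out the base dimensions of each:
  79.731 m^2·s^-2:  m²·s⁻²
  28.36 J/kg:  J·kg⁻¹ = N·m·kg⁻¹ = m²·s⁻²
  (39.762 kg·m²·s⁻²·K⁻¹·mol⁻¹) / (193 kg/mol):  [kg·m²·s⁻²·K⁻¹·mol⁻¹] / [kg·mol⁻¹] = m²·s⁻²·K⁻¹
  (359 m²) × (78.0 s^-2):  [m²] · [s⁻²] = m²·s⁻²
The terms do not share a single dimension (m²·s⁻² vs m²·s⁻²·K⁻¹).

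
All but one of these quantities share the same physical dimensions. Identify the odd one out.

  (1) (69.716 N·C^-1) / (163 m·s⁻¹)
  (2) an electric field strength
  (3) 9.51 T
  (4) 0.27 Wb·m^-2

(2)

Reduce each to base SI dimensions:
  (1) [kg·m·s⁻³·A⁻¹] / [m·s⁻¹] = kg·s⁻²·A⁻¹
  (2) [electric field strength] = kg·m·s⁻³·A⁻¹
  (3) T = Wb·m⁻² = kg·s⁻²·A⁻¹
  (4) Wb·m⁻² = V·s·m⁻² = kg·s⁻²·A⁻¹
All reduce to kg·s⁻²·A⁻¹ except (2), which is kg·m·s⁻³·A⁻¹.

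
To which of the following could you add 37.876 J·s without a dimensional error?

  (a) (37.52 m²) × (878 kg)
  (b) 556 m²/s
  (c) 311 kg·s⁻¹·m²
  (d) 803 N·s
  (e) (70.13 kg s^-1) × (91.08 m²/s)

(c)

Reference: J·s = N·m·s = kg·m²·s⁻¹.
Each option:
  (a) [m²] · [kg] = kg·m²
  (b) m²·s⁻¹
  (c) kg·m²·s⁻¹  ← same
  (d) N·s = kg·m·s⁻²·s = kg·m·s⁻¹
  (e) [kg·s⁻¹] · [m²·s⁻¹] = kg·m²·s⁻²
Only (c) matches kg·m²·s⁻¹.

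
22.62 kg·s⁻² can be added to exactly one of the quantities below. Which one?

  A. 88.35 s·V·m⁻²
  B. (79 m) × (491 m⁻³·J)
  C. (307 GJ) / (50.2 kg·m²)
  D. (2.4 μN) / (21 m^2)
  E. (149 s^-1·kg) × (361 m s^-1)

B.

Reference: kg·s⁻².
Each option:
  A. V·s·m⁻² = J·C⁻¹·s·m⁻² = kg·s⁻²·A⁻¹
  B. [m] · [kg·m⁻¹·s⁻²] = kg·s⁻²  ← same
  C. [kg·m²·s⁻²] / [kg·m²] = s⁻²
  D. [kg·m·s⁻²] / [m²] = kg·m⁻¹·s⁻²
  E. [kg·s⁻¹] · [m·s⁻¹] = kg·m·s⁻²
Only B. matches kg·s⁻².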